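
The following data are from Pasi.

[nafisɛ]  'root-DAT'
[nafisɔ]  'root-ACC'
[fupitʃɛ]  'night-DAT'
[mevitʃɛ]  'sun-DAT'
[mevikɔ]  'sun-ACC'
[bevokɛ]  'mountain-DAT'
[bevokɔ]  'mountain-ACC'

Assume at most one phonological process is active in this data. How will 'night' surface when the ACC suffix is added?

[fupikɔ]

In [mevitʃɛ] and [mevikɔ] the final segment of 'sun' alternates: [tʃ] ~ [k].
If /k/ were underlying and a rule turned it into [tʃ] before the DAT suffix, 'mountain' would also alternate; but it has [k] in both [bevokɛ] and [bevokɔ].
The alternation reflects depalatalization: palato-alveolar /tʃ/ becomes [k] when no front vowel follows. /tʃ/ is underlying.
From [fupitʃɛ] the stem 'night' is /fupitʃ/; when no front vowel follows this yields [fupikɔ].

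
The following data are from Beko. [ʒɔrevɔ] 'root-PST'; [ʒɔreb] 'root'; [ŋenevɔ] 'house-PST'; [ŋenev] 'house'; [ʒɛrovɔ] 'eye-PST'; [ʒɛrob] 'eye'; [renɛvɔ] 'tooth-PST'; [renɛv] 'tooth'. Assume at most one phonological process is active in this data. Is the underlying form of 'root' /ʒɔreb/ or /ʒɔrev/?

/ʒɔreb/

'root' shows [v] ~ [b] at the end of the stem ([ʒɔrevɔ] vs [ʒɔreb]).
Compare 'house', with invariant [v] in [ŋenevɔ] and [ŋenev]: an analysis with underlying /v/ and a rule producing [b] in isolation would wrongly predict alternation here too.
The underlying segment must be /b/; voiced stops become fricatives between vowels, yielding [v] there.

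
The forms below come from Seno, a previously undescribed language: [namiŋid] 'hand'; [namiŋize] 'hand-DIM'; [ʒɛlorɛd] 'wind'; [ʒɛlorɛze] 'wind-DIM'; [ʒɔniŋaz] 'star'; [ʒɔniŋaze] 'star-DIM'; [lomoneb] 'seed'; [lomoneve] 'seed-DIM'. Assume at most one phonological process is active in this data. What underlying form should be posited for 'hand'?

'hand' shows [d] ~ [z] at the end of the stem ([namiŋid] vs [namiŋize]).
If /z/ were underlying and a rule turned it into [d] in isolation, 'star' would also alternate; but it has [z] in both [ʒɔniŋaz] and [ʒɔniŋaze].
So /d/ is underlying, and a rule of intervocalic spirantization — voiced stops become fricatives between vowels — gives [z].
The underlying form of 'hand' is therefore /namiŋid/.

/namiŋid/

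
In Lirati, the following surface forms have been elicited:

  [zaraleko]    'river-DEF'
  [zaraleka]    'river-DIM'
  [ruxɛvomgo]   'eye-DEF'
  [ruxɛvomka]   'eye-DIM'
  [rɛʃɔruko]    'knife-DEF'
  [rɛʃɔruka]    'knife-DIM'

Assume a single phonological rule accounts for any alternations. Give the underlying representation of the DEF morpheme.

The DEF suffix surfaces as [-go] and [-ko], depending on the final segment of the stem.
By contrast the DIM suffix keeps its initial [k] throughout — that segment must be underlying.
So the underlying form is /-go/, and voiced stops become voiceless after a vowel.

/-go/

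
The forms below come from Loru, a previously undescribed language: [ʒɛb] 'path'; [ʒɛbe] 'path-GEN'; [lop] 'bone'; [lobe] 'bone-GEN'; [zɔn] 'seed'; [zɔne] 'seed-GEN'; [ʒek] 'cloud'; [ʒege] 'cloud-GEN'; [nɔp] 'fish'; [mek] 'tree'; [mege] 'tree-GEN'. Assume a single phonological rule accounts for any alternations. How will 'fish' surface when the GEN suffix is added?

[nɔbe]

In [lop] and [lobe] the final segment of 'bone' alternates: [p] ~ [b].
But 'path' keeps [b] in both environments ([ʒɛb], [ʒɛbe]), so there is no rule changing /b/ to [p] in isolation.
So /p/ is underlying, and a rule of intervocalic voicing — voiceless stops become voiced between vowels — gives [b].
From [nɔp] the stem 'fish' is /nɔp/; between vowels this yields [nɔbe].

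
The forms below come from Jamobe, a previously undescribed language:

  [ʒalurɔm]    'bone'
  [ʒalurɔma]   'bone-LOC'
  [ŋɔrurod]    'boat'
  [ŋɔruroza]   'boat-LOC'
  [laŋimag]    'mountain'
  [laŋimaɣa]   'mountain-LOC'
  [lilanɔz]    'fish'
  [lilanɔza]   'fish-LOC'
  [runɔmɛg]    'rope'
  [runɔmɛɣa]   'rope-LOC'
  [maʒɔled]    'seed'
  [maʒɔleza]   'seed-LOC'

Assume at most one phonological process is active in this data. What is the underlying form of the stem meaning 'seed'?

'seed' shows [d] ~ [z] at the end of the stem ([maʒɔled] vs [maʒɔleza]).
If /z/ were underlying and a rule turned it into [d] in isolation, 'fish' would also alternate; but it has [z] in both [lilanɔz] and [lilanɔza].
The alternation reflects intervocalic spirantization: voiced stops become fricatives between vowels. /d/ is underlying.
Hence 'seed' is /maʒɔled/ underlyingly.

/maʒɔled/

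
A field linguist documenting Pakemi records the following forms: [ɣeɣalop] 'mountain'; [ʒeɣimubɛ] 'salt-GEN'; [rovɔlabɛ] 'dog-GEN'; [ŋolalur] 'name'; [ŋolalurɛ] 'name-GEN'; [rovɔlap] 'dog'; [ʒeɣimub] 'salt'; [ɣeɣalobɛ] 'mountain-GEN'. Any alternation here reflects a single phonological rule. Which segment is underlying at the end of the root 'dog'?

In [rovɔlap] and [rovɔlabɛ] the final segment of 'dog' alternates: [p] ~ [b].
If /b/ were underlying and a rule turned it into [p] in isolation, 'salt' would also alternate; but it has [b] in both [ʒeɣimub] and [ʒeɣimubɛ].
So /p/ is underlying, and a rule of intervocalic voicing — voiceless stops become voiced between vowels — gives [b].

/p/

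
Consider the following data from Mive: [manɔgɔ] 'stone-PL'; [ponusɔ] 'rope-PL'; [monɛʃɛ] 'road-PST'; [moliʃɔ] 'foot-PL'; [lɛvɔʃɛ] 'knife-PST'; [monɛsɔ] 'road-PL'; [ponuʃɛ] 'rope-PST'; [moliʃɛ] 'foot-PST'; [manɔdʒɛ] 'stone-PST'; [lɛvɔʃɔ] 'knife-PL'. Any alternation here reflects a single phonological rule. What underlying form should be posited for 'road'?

/monɛs/

The stem for 'road' ends in [ʃ] in [monɛʃɛ] but [s] in [monɛsɔ].
The stem 'knife' ([lɛvɔʃɛ], [lɛvɔʃɔ]) shows [ʃ] unchanged in both environments, so [ʃ] cannot be basic with [s] derived before the PL suffix.
The alternation reflects palatalization before a front vowel: /g/ and /s/ become palato-alveolar [dʒ] and [ʃ] before a front vowel. /s/ is underlying.
Hence 'road' is /monɛs/ underlyingly.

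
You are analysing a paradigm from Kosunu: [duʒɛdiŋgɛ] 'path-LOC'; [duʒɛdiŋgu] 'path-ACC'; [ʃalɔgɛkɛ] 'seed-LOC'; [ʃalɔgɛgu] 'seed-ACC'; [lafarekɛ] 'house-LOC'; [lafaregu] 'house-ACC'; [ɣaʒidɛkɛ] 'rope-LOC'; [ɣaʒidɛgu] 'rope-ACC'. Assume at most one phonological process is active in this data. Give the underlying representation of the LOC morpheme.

The LOC morpheme has two allomorphs, [-gɛ] and [-kɛ].
By contrast the ACC suffix keeps its initial [g] throughout — that segment must be underlying.
The LOC suffix is therefore /-kɛ/ underlyingly, with post-nasal voicing: voiceless stops become voiced after a nasal.

/-kɛ/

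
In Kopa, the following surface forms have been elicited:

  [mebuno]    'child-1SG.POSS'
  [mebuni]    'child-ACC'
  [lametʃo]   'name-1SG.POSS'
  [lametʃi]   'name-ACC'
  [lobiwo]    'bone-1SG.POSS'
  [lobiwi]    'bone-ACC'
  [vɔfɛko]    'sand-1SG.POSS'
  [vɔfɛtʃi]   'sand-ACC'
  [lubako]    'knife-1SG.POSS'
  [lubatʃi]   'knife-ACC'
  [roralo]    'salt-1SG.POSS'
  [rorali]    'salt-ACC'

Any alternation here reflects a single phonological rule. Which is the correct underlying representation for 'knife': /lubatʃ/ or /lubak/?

The root 'knife' surfaces as [lubako] and [lubatʃi], with a stem-final [k] ~ [tʃ] alternation.
If /tʃ/ were underlying and a rule turned it into [k] before the 1SG.POSS suffix, 'name' would also alternate; but it has [tʃ] in both [lametʃo] and [lametʃi].
The alternation reflects palatalization before a front vowel: /k/ becomes palato-alveolar [tʃ] before a front vowel. /k/ is underlying.

/lubak/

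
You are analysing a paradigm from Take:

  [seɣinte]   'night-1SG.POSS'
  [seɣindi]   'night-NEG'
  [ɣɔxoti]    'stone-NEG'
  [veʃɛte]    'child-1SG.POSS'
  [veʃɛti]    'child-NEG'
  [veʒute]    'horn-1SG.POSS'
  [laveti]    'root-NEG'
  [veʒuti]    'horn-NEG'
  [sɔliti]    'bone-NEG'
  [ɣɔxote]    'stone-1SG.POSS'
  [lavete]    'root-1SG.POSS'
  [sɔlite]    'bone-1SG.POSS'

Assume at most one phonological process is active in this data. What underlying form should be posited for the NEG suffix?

/-di/

The NEG morpheme has two allomorphs, [-di] and [-ti].
The 1SG.POSS suffix, which begins with [t], is invariant after every stem; so [t] is not altered by any rule here.
So the underlying form is /-di/, and voiced stops become voiceless after a vowel.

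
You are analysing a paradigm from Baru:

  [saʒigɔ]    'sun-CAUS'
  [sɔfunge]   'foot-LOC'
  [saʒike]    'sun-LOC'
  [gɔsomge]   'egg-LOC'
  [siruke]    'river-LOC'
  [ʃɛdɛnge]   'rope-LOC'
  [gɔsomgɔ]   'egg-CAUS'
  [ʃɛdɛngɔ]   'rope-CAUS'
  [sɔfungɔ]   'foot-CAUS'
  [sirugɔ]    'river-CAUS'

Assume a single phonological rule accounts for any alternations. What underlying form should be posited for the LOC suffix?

The LOC morpheme has two allomorphs, [-ge] and [-ke].
The CAUS suffix, which begins with [g], is invariant after every stem; so [g] is not altered by any rule here.
The LOC suffix is therefore /-ke/ underlyingly, with post-nasal voicing: voiceless stops become voiced after a nasal.

/-ke/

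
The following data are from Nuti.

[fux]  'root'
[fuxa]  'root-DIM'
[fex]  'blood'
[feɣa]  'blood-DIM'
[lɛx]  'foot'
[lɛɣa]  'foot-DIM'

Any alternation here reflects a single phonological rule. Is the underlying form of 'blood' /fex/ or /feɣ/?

/feɣ/

'blood' shows [x] ~ [ɣ] at the end of the stem ([fex] vs [feɣa]).
But 'root' keeps [x] in both environments ([fux], [fuxa]), so there is no rule changing /x/ to [ɣ] before the DIM suffix.
Therefore /ɣ/ is basic and [x] is derived by word-final obstruent devoicing (voiced obstruents become voiceless word-finally).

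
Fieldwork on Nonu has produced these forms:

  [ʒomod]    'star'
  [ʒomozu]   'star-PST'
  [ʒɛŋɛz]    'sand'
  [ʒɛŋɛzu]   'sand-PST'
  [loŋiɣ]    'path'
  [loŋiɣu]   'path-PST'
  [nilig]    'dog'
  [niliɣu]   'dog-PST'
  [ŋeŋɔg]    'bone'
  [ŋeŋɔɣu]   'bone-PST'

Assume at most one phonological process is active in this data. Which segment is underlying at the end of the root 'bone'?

'bone' shows [g] ~ [ɣ] at the end of the stem ([ŋeŋɔg] vs [ŋeŋɔɣu]).
But 'path' keeps [ɣ] in both environments ([loŋiɣ], [loŋiɣu]), so there is no rule changing /ɣ/ to [g] in isolation.
So /g/ is underlying, and a rule of intervocalic spirantization — voiced stops become fricatives between vowels — gives [ɣ].

/g/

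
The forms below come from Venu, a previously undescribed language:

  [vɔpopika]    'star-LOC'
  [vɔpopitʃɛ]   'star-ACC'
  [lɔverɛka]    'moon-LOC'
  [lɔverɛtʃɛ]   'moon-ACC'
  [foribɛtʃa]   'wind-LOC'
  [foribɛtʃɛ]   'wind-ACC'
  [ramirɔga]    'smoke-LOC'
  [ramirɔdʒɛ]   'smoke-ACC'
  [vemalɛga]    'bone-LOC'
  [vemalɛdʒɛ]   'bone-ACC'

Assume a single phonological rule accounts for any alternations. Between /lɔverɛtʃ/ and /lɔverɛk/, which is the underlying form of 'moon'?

/lɔverɛk/

In [lɔverɛka] and [lɔverɛtʃɛ] the final segment of 'moon' alternates: [k] ~ [tʃ].
But 'wind' keeps [tʃ] in both environments ([foribɛtʃa], [foribɛtʃɛ]), so there is no rule changing /tʃ/ to [k] before the LOC suffix.
So /k/ is underlying, and a rule of palatalization before a front vowel — /k/ and /g/ become palato-alveolar [tʃ] and [dʒ] before a front vowel — gives [tʃ].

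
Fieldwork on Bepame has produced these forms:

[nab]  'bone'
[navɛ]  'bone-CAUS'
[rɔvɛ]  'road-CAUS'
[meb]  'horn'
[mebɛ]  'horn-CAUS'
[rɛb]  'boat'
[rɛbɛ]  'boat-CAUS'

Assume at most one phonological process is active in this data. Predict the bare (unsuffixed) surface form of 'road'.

'bone' shows [b] ~ [v] at the end of the stem ([nab] vs [navɛ]).
If /b/ were underlying and a rule turned it into [v] before the CAUS suffix, 'horn' would also alternate; but it has [b] in both [meb] and [mebɛ].
The alternation reflects word-final hardening: voiced fricatives become stops word-finally. /v/ is underlying.
The one attested form of 'road', [rɔvɛ], shows underlying /rɔv/. Applying the same rule word-finally gives [rɔb].

[rɔb]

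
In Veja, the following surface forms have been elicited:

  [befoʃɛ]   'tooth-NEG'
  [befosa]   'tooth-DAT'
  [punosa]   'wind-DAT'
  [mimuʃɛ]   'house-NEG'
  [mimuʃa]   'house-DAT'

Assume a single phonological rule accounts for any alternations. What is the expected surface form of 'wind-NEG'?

[punoʃɛ]

'tooth' shows [s] ~ [ʃ] at the end of the stem ([befosa] vs [befoʃɛ]).
The stem 'house' ([mimuʃa], [mimuʃɛ]) shows [ʃ] unchanged in both environments, so [ʃ] cannot be basic with [s] derived before the DAT suffix.
The underlying segment must be /s/; /s/ becomes palato-alveolar [ʃ] before a front vowel, yielding [ʃ] there.
From [punosa] the stem 'wind' is /punos/; before a front vowel this yields [punoʃɛ].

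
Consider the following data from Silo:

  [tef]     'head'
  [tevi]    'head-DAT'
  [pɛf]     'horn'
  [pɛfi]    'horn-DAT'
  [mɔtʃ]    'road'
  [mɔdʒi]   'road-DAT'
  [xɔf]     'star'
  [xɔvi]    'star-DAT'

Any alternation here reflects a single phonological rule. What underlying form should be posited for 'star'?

The stem for 'star' ends in [f] in [xɔf] but [v] in [xɔvi].
If /f/ were underlying and a rule turned it into [v] before the DAT suffix, 'horn' would also alternate; but it has [f] in both [pɛf] and [pɛfi].
The underlying segment must be /v/; voiced obstruents become voiceless word-finally, yielding [f] there.
Hence 'star' is /xɔv/ underlyingly.

/xɔv/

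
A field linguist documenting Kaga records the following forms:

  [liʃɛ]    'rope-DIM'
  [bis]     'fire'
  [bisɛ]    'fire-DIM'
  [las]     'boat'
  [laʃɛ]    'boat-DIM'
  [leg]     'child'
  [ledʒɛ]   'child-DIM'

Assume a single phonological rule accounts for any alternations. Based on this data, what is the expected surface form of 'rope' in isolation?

[lis]

The stem for 'boat' ends in [s] in [las] but [ʃ] in [laʃɛ].
The stem 'fire' ([bis], [bisɛ]) shows [s] unchanged in both environments, so [s] cannot be basic with [ʃ] derived before the DIM suffix.
So /ʃ/ is underlying, and a rule of depalatalization — palato-alveolar /dʒ/ and /ʃ/ become [g] and [s] when no front vowel follows — gives [s].
From [liʃɛ] the stem 'rope' is /liʃ/; when no front vowel follows this yields [lis].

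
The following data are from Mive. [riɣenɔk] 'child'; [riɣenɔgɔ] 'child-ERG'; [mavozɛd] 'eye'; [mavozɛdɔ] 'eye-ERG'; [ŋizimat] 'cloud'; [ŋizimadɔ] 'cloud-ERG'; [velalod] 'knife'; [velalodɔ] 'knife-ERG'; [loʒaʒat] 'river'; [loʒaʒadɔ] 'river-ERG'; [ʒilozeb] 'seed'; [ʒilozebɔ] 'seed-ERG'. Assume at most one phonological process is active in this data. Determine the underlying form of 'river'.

/loʒaʒat/

'river' shows [t] ~ [d] at the end of the stem ([loʒaʒat] vs [loʒaʒadɔ]).
If /d/ were underlying and a rule turned it into [t] in isolation, 'eye' would also alternate; but it has [d] in both [mavozɛd] and [mavozɛdɔ].
So /t/ is underlying, and a rule of intervocalic voicing — voiceless stops become voiced between vowels — gives [d].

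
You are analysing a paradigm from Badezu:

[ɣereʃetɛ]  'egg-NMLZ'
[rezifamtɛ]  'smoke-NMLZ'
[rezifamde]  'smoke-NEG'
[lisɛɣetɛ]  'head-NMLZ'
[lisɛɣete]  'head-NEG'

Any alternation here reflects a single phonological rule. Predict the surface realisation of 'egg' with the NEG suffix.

[ɣereʃete]

The NEG morpheme has two allomorphs, [-de] and [-te].
By contrast the NMLZ suffix keeps its initial [t] throughout — that segment must be underlying.
So the underlying form is /-de/, and voiced stops become voiceless after a vowel.
After 'egg', which ends in a vowel, the suffix surfaces as [-te], giving [ɣereʃete].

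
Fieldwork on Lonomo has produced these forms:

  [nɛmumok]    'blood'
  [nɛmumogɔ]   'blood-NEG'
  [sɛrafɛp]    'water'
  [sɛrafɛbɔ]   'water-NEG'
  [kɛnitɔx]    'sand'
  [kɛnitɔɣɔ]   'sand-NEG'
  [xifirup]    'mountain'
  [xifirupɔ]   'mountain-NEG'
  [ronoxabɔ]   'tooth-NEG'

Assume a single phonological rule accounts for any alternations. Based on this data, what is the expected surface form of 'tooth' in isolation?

In [sɛrafɛp] and [sɛrafɛbɔ] the final segment of 'water' alternates: [p] ~ [b].
Compare 'mountain', with invariant [p] in [xifirup] and [xifirupɔ]: an analysis with underlying /p/ and a rule producing [b] before the NEG suffix would wrongly predict alternation here too.
Therefore /b/ is basic and [p] is derived by word-final obstruent devoicing (voiced obstruents become voiceless word-finally).
From [ronoxabɔ] the stem 'tooth' is /ronoxab/; word-finally this yields [ronoxap].

[ronoxap]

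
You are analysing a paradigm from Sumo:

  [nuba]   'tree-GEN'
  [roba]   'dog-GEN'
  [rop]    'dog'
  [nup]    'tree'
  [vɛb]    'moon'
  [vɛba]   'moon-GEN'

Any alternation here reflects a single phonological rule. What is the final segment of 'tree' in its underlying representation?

In [nup] and [nuba] the final segment of 'tree' alternates: [p] ~ [b].
Compare 'moon', with invariant [b] in [vɛb] and [vɛba]: an analysis with underlying /b/ and a rule producing [p] in isolation would wrongly predict alternation here too.
So /p/ is underlying, and a rule of intervocalic voicing — voiceless stops become voiced between vowels — gives [b].

/p/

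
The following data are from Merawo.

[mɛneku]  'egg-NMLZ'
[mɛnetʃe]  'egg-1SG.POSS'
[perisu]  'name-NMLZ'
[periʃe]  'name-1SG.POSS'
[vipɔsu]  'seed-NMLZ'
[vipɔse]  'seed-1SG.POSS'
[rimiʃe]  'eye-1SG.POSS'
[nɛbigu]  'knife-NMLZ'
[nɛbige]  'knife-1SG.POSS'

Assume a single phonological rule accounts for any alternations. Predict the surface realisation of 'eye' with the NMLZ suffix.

The stem for 'name' ends in [s] in [perisu] but [ʃ] in [periʃe].
If /s/ were underlying and a rule turned it into [ʃ] before the 1SG.POSS suffix, 'seed' would also alternate; but it has [s] in both [vipɔsu] and [vipɔse].
Therefore /ʃ/ is basic and [s] is derived by depalatalization (palato-alveolar /tʃ/ and /ʃ/ become [k] and [s] when no front vowel follows).
The one attested form of 'eye', [rimiʃe], shows underlying /rimiʃ/. Applying the same rule when no front vowel follows gives [rimisu].

[rimisu]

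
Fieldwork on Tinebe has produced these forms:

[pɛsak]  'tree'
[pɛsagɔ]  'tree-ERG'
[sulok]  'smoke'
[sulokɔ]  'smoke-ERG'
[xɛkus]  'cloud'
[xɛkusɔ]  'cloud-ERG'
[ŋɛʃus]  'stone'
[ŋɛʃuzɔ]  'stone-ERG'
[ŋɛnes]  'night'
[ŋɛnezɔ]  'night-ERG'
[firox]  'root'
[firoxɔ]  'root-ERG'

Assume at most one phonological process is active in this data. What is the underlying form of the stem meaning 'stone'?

/ŋɛʃuz/

The root 'stone' surfaces as [ŋɛʃus] and [ŋɛʃuzɔ], with a stem-final [s] ~ [z] alternation.
If /s/ were underlying and a rule turned it into [z] before the ERG suffix, 'cloud' would also alternate; but it has [s] in both [xɛkus] and [xɛkusɔ].
The underlying segment must be /z/; voiced obstruents become voiceless word-finally, yielding [s] there.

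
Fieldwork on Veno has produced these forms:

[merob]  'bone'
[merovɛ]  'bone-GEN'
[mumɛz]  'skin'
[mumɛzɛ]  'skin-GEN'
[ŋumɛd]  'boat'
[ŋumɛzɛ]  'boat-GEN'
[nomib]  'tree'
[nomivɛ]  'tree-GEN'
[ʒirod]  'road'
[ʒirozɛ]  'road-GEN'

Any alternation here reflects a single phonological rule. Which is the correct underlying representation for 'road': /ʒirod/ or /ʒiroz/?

In [ʒirod] and [ʒirozɛ] the final segment of 'road' alternates: [d] ~ [z].
If /z/ were underlying and a rule turned it into [d] in isolation, 'skin' would also alternate; but it has [z] in both [mumɛz] and [mumɛzɛ].
Therefore /d/ is basic and [z] is derived by intervocalic spirantization (voiced stops become fricatives between vowels).

/ʒirod/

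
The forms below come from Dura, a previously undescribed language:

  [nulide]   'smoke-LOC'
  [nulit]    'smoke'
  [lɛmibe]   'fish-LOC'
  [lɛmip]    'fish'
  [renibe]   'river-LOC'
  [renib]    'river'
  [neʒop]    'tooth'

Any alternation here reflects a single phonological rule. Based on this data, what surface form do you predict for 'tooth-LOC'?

'fish' shows [b] ~ [p] at the end of the stem ([lɛmibe] vs [lɛmip]).
But 'river' keeps [b] in both environments ([renibe], [renib]), so there is no rule changing /b/ to [p] in isolation.
Therefore /p/ is basic and [b] is derived by intervocalic voicing (voiceless stops become voiced between vowels).
From [neʒop] the stem 'tooth' is /neʒop/; between vowels this yields [neʒobe].

[neʒobe]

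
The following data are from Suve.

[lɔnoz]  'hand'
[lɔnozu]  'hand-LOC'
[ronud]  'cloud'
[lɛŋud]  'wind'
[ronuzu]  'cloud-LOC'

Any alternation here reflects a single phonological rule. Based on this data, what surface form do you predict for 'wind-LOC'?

[lɛŋuzu]

The root 'cloud' surfaces as [ronuzu] and [ronud], with a stem-final [z] ~ [d] alternation.
Compare 'hand', with invariant [z] in [lɔnozu] and [lɔnoz]: an analysis with underlying /z/ and a rule producing [d] in isolation would wrongly predict alternation here too.
The alternation reflects intervocalic spirantization: voiced stops become fricatives between vowels. /d/ is underlying.
The one attested form of 'wind', [lɛŋud], shows underlying /lɛŋud/. Applying the same rule between vowels gives [lɛŋuzu].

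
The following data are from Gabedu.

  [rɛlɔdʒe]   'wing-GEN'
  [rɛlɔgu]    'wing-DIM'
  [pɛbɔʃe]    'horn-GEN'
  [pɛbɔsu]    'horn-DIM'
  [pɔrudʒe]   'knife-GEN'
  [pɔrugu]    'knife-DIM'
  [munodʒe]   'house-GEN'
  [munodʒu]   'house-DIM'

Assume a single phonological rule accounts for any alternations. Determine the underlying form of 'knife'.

In [pɔrudʒe] and [pɔrugu] the final segment of 'knife' alternates: [dʒ] ~ [g].
The stem 'house' ([munodʒe], [munodʒu]) shows [dʒ] unchanged in both environments, so [dʒ] cannot be basic with [g] derived before the DIM suffix.
Therefore /g/ is basic and [dʒ] is derived by palatalization before a front vowel (/g/ and /s/ become palato-alveolar [dʒ] and [ʃ] before a front vowel).
Hence 'knife' is /pɔrug/ underlyingly.

/pɔrug/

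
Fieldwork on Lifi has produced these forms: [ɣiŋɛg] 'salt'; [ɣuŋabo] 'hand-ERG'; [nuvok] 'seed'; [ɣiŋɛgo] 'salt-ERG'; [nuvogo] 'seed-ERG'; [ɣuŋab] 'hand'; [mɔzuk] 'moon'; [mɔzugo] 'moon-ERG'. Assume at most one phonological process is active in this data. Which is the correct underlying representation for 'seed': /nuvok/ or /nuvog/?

In [nuvok] and [nuvogo] the final segment of 'seed' alternates: [k] ~ [g].
But 'salt' keeps [g] in both environments ([ɣiŋɛg], [ɣiŋɛgo]), so there is no rule changing /g/ to [k] in isolation.
The alternation reflects intervocalic voicing: voiceless stops become voiced between vowels. /k/ is underlying.

/nuvok/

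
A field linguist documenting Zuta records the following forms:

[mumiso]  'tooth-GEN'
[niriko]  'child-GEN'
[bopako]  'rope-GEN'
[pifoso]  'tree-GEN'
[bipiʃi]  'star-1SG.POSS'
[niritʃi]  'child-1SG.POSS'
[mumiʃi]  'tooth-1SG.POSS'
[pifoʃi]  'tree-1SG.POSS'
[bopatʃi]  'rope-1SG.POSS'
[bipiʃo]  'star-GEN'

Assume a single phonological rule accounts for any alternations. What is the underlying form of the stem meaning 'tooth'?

In [mumiso] and [mumiʃi] the final segment of 'tooth' alternates: [s] ~ [ʃ].
But 'star' keeps [ʃ] in both environments ([bipiʃo], [bipiʃi]), so there is no rule changing /ʃ/ to [s] before the GEN suffix.
The alternation reflects palatalization before a front vowel: /k/ and /s/ become palato-alveolar [tʃ] and [ʃ] before a front vowel. /s/ is underlying.
The underlying form of 'tooth' is therefore /mumis/.

/mumis/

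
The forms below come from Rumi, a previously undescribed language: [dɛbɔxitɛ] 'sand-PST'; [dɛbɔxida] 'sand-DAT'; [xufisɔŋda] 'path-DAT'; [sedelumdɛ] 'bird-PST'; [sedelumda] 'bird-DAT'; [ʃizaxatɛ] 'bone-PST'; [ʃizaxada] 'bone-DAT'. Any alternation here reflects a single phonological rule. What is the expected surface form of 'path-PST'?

[xufisɔŋdɛ]

The PST suffix surfaces as [-dɛ] and [-tɛ], depending on the final segment of the stem.
By contrast the DAT suffix keeps its initial [d] throughout — that segment must be underlying.
So the underlying form is /-tɛ/, and voiceless stops become voiced after a nasal.
After 'path', which ends in a nasal, the suffix surfaces as [-dɛ], giving [xufisɔŋdɛ].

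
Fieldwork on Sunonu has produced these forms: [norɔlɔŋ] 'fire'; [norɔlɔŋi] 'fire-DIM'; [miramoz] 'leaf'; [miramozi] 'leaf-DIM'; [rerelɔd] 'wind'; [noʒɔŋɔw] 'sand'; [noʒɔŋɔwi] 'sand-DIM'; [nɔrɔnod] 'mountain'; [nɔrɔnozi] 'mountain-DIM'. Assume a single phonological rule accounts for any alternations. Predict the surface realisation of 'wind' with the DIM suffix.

[rerelɔzi]

The stem for 'mountain' ends in [d] in [nɔrɔnod] but [z] in [nɔrɔnozi].
Compare 'leaf', with invariant [z] in [miramoz] and [miramozi]: an analysis with underlying /z/ and a rule producing [d] in isolation would wrongly predict alternation here too.
The alternation reflects intervocalic spirantization: voiced stops become fricatives between vowels. /d/ is underlying.
The one attested form of 'wind', [rerelɔd], shows underlying /rerelɔd/. Applying the same rule between vowels gives [rerelɔzi].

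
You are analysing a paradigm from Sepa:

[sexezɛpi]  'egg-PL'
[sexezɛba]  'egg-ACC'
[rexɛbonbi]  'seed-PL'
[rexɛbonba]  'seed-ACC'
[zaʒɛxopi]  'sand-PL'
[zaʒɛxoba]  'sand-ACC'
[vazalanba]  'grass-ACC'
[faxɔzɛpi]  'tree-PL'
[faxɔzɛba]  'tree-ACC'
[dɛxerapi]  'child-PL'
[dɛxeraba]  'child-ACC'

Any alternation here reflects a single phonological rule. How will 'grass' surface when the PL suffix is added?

The PL morpheme has two allomorphs, [-bi] and [-pi].
By contrast the ACC suffix keeps its initial [b] throughout — that segment must be underlying.
So the underlying form is /-pi/, and voiceless stops become voiced after a nasal.
After 'grass', which ends in a nasal, the suffix surfaces as [-bi], giving [vazalanbi].

[vazalanbi]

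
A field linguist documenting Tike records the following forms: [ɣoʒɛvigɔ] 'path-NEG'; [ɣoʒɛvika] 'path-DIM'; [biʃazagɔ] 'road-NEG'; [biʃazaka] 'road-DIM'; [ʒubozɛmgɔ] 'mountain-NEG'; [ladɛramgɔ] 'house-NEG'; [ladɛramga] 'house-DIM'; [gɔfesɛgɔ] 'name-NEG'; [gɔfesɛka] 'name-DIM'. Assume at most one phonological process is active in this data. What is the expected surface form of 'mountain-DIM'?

[ʒubozɛmga]

The DIM morpheme has two allomorphs, [-ga] and [-ka].
The NEG suffix, which begins with [g], is invariant after every stem; so [g] is not altered by any rule here.
So the underlying form is /-ka/, and voiceless stops become voiced after a nasal.
After 'mountain', which ends in a nasal, the suffix surfaces as [-ga], giving [ʒubozɛmga].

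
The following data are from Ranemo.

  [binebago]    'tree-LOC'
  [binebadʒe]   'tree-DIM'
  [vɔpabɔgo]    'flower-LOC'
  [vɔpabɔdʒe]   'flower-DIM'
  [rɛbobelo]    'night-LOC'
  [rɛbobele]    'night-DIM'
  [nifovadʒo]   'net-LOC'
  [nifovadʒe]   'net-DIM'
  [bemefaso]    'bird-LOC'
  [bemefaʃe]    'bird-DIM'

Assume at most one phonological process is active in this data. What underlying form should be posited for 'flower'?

/vɔpabɔg/

The stem for 'flower' ends in [g] in [vɔpabɔgo] but [dʒ] in [vɔpabɔdʒe].
Compare 'net', with invariant [dʒ] in [nifovadʒo] and [nifovadʒe]: an analysis with underlying /dʒ/ and a rule producing [g] before the LOC suffix would wrongly predict alternation here too.
The underlying segment must be /g/; /g/ and /s/ become palato-alveolar [dʒ] and [ʃ] before a front vowel, yielding [dʒ] there.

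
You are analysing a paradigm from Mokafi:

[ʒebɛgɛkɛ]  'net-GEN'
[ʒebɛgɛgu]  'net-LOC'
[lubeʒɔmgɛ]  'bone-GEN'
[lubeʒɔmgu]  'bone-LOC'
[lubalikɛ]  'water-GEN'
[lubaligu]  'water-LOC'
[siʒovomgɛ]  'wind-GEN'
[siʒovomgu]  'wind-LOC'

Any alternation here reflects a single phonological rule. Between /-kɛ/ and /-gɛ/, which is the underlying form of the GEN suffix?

The GEN morpheme has two allomorphs, [-gɛ] and [-kɛ].
By contrast the LOC suffix keeps its initial [g] throughout — that segment must be underlying.
The GEN suffix is therefore /-kɛ/ underlyingly, with post-nasal voicing: voiceless stops become voiced after a nasal.

/-kɛ/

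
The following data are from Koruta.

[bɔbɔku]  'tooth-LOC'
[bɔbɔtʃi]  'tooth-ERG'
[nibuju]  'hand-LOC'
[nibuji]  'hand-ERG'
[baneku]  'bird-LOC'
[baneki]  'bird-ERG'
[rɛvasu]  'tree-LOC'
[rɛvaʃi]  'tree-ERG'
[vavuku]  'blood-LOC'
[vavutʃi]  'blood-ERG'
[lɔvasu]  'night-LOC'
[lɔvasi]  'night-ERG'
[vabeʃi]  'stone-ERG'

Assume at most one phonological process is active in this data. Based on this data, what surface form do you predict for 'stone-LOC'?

The stem for 'tree' ends in [s] in [rɛvasu] but [ʃ] in [rɛvaʃi].
If /s/ were underlying and a rule turned it into [ʃ] before the ERG suffix, 'night' would also alternate; but it has [s] in both [lɔvasu] and [lɔvasi].
Therefore /ʃ/ is basic and [s] is derived by depalatalization (palato-alveolar /tʃ/ and /ʃ/ become [k] and [s] when no front vowel follows).
The one attested form of 'stone', [vabeʃi], shows underlying /vabeʃ/. Applying the same rule when no front vowel follows gives [vabesu].

[vabesu]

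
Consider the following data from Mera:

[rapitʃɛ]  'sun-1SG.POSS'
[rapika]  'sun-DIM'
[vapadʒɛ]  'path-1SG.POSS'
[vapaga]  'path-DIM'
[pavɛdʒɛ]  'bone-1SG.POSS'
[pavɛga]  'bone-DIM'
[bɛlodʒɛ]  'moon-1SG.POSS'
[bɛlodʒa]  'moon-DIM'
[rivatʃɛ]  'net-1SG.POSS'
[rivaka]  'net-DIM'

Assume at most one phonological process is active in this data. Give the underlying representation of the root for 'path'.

/vapag/

The root 'path' surfaces as [vapadʒɛ] and [vapaga], with a stem-final [dʒ] ~ [g] alternation.
But 'moon' keeps [dʒ] in both environments ([bɛlodʒɛ], [bɛlodʒa]), so there is no rule changing /dʒ/ to [g] before the DIM suffix.
So /g/ is underlying, and a rule of palatalization before a front vowel — /k/ and /g/ become palato-alveolar [tʃ] and [dʒ] before a front vowel — gives [dʒ].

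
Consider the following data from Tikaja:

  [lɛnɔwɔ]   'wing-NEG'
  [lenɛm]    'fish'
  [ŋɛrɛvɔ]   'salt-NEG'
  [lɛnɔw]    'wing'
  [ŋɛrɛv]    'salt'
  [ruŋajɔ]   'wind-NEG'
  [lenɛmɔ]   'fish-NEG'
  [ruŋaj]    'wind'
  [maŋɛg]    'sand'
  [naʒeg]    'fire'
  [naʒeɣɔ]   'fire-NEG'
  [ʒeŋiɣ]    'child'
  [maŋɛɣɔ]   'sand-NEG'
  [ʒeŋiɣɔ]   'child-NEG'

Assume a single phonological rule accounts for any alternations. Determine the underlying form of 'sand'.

/maŋɛg/

In [maŋɛɣɔ] and [maŋɛg] the final segment of 'sand' alternates: [ɣ] ~ [g].
If /ɣ/ were underlying and a rule turned it into [g] in isolation, 'child' would also alternate; but it has [ɣ] in both [ʒeŋiɣɔ] and [ʒeŋiɣ].
Therefore /g/ is basic and [ɣ] is derived by intervocalic spirantization (voiced stops become fricatives between vowels).
The underlying form of 'sand' is therefore /maŋɛg/.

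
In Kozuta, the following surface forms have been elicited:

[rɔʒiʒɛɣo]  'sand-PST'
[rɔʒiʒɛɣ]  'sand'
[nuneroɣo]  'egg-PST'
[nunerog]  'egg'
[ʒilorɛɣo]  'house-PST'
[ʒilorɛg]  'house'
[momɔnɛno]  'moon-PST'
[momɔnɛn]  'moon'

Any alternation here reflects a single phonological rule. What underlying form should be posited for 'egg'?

/nunerog/

In [nuneroɣo] and [nunerog] the final segment of 'egg' alternates: [ɣ] ~ [g].
Compare 'sand', with invariant [ɣ] in [rɔʒiʒɛɣo] and [rɔʒiʒɛɣ]: an analysis with underlying /ɣ/ and a rule producing [g] in isolation would wrongly predict alternation here too.
The alternation reflects intervocalic spirantization: voiced stops become fricatives between vowels. /g/ is underlying.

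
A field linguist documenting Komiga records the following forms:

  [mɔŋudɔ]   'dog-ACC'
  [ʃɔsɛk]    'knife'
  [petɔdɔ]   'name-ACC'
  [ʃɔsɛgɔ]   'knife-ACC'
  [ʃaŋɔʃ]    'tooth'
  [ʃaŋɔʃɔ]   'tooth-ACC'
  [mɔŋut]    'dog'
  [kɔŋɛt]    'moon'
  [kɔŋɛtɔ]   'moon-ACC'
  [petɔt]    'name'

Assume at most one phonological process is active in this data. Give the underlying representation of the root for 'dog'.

'dog' shows [d] ~ [t] at the end of the stem ([mɔŋudɔ] vs [mɔŋut]).
If /t/ were underlying and a rule turned it into [d] before the ACC suffix, 'moon' would also alternate; but it has [t] in both [kɔŋɛtɔ] and [kɔŋɛt].
The underlying segment must be /d/; voiced obstruents become voiceless word-finally, yielding [t] there.

/mɔŋud/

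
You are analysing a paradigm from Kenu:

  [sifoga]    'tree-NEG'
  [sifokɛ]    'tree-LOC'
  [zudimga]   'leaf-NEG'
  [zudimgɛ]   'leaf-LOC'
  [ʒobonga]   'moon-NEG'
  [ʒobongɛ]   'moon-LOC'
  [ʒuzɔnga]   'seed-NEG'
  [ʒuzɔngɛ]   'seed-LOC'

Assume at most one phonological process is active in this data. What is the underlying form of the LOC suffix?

/-kɛ/

The LOC morpheme has two allomorphs, [-gɛ] and [-kɛ].
The NEG suffix, which begins with [g], is invariant after every stem; so [g] is not altered by any rule here.
So the underlying form is /-kɛ/, and voiceless stops become voiced after a nasal.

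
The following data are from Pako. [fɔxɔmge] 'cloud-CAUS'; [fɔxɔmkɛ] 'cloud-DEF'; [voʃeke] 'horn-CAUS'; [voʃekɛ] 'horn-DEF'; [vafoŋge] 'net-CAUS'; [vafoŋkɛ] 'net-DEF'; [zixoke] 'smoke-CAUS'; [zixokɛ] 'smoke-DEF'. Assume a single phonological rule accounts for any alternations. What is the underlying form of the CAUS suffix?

/-ge/

The CAUS morpheme has two allomorphs, [-ge] and [-ke].
The DEF suffix, which begins with [k], is invariant after every stem; so [k] is not altered by any rule here.
The CAUS suffix is therefore /-ge/ underlyingly, with post-vocalic devoicing: voiced stops become voiceless after a vowel.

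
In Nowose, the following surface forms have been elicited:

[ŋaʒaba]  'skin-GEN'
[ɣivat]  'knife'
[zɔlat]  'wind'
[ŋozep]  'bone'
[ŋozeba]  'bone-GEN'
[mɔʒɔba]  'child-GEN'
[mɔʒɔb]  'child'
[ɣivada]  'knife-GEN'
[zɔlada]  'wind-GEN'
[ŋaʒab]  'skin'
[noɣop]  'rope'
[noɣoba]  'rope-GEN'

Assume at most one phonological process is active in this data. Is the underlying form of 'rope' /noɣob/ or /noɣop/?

'rope' shows [p] ~ [b] at the end of the stem ([noɣop] vs [noɣoba]).
But 'skin' keeps [b] in both environments ([ŋaʒab], [ŋaʒaba]), so there is no rule changing /b/ to [p] in isolation.
The underlying segment must be /p/; voiceless stops become voiced between vowels, yielding [b] there.

/noɣop/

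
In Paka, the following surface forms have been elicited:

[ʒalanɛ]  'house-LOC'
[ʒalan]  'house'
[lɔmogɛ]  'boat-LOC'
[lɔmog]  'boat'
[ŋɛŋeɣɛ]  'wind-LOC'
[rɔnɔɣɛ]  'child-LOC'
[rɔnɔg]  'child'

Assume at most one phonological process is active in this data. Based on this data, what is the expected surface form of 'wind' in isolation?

The root 'child' surfaces as [rɔnɔɣɛ] and [rɔnɔg], with a stem-final [ɣ] ~ [g] alternation.
But 'boat' keeps [g] in both environments ([lɔmogɛ], [lɔmog]), so there is no rule changing /g/ to [ɣ] before the LOC suffix.
The alternation reflects word-final hardening: voiced fricatives become stops word-finally. /ɣ/ is underlying.
From [ŋɛŋeɣɛ] the stem 'wind' is /ŋɛŋeɣ/; word-finally this yields [ŋɛŋeg].

[ŋɛŋeg]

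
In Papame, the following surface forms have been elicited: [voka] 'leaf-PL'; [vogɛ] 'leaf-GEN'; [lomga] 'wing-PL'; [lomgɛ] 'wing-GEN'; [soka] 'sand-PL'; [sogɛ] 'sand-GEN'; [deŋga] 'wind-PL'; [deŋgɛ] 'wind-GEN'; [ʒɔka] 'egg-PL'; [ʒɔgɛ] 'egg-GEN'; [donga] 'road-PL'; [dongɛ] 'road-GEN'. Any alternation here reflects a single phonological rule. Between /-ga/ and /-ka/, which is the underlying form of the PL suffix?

/-ka/

The PL morpheme has two allomorphs, [-ga] and [-ka].
By contrast the GEN suffix keeps its initial [g] throughout — that segment must be underlying.
So the underlying form is /-ka/, and voiceless stops become voiced after a nasal.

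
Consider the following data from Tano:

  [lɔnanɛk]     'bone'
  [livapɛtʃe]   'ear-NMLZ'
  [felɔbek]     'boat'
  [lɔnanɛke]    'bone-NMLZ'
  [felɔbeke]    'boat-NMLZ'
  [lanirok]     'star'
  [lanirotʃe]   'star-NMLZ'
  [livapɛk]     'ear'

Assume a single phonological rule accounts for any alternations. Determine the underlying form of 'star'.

/lanirotʃ/

The root 'star' surfaces as [lanirotʃe] and [lanirok], with a stem-final [tʃ] ~ [k] alternation.
The stem 'boat' ([felɔbeke], [felɔbek]) shows [k] unchanged in both environments, so [k] cannot be basic with [tʃ] derived before the NMLZ suffix.
Therefore /tʃ/ is basic and [k] is derived by depalatalization (palato-alveolar /tʃ/ becomes [k] when no front vowel follows).
The underlying form of 'star' is therefore /lanirotʃ/.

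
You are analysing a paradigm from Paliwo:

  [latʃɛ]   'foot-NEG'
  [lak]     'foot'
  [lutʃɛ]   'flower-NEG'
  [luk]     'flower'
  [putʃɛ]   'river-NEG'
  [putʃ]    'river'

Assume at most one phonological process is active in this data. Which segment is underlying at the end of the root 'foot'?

In [latʃɛ] and [lak] the final segment of 'foot' alternates: [tʃ] ~ [k].
But 'river' keeps [tʃ] in both environments ([putʃɛ], [putʃ]), so there is no rule changing /tʃ/ to [k] in isolation.
So /k/ is underlying, and a rule of palatalization before a front vowel — /k/ becomes palato-alveolar [tʃ] before a front vowel — gives [tʃ].

/k/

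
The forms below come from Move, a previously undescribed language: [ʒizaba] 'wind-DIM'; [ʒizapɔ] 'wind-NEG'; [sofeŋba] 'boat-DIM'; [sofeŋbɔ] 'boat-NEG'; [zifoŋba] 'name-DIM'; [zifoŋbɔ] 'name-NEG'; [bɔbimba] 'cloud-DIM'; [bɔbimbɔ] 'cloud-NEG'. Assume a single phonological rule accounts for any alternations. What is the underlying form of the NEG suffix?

The NEG suffix surfaces as [-bɔ] and [-pɔ], depending on the final segment of the stem.
By contrast the DIM suffix keeps its initial [b] throughout — that segment must be underlying.
So the underlying form is /-pɔ/, and voiceless stops become voiced after a nasal.

/-pɔ/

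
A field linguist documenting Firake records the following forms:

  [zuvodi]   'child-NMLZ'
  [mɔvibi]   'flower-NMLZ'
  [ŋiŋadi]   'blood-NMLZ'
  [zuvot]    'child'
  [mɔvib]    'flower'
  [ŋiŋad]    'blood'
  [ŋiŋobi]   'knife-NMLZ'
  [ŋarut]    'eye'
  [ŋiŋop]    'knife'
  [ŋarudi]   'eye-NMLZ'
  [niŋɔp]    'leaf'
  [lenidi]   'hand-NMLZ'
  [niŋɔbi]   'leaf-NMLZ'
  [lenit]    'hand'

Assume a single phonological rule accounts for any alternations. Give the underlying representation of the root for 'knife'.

In [ŋiŋobi] and [ŋiŋop] the final segment of 'knife' alternates: [b] ~ [p].
If /b/ were underlying and a rule turned it into [p] in isolation, 'flower' would also alternate; but it has [b] in both [mɔvibi] and [mɔvib].
So /p/ is underlying, and a rule of intervocalic voicing — voiceless stops become voiced between vowels — gives [b].

/ŋiŋop/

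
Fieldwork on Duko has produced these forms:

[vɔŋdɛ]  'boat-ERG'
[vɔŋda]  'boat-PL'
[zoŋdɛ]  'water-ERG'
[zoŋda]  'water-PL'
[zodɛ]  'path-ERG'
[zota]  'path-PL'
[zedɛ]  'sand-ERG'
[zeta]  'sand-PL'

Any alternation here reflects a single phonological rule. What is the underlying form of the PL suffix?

The PL morpheme has two allomorphs, [-da] and [-ta].
By contrast the ERG suffix keeps its initial [d] throughout — that segment must be underlying.
The PL suffix is therefore /-ta/ underlyingly, with post-nasal voicing: voiceless stops become voiced after a nasal.

/-ta/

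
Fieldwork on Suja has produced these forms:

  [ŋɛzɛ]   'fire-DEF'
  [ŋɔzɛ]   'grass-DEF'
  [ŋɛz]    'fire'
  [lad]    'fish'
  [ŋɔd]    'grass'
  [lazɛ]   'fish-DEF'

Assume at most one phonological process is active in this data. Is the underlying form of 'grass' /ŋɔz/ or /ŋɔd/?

/ŋɔd/

In [ŋɔd] and [ŋɔzɛ] the final segment of 'grass' alternates: [d] ~ [z].
The stem 'fire' ([ŋɛz], [ŋɛzɛ]) shows [z] unchanged in both environments, so [z] cannot be basic with [d] derived in isolation.
The underlying segment must be /d/; voiced stops become fricatives between vowels, yielding [z] there.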